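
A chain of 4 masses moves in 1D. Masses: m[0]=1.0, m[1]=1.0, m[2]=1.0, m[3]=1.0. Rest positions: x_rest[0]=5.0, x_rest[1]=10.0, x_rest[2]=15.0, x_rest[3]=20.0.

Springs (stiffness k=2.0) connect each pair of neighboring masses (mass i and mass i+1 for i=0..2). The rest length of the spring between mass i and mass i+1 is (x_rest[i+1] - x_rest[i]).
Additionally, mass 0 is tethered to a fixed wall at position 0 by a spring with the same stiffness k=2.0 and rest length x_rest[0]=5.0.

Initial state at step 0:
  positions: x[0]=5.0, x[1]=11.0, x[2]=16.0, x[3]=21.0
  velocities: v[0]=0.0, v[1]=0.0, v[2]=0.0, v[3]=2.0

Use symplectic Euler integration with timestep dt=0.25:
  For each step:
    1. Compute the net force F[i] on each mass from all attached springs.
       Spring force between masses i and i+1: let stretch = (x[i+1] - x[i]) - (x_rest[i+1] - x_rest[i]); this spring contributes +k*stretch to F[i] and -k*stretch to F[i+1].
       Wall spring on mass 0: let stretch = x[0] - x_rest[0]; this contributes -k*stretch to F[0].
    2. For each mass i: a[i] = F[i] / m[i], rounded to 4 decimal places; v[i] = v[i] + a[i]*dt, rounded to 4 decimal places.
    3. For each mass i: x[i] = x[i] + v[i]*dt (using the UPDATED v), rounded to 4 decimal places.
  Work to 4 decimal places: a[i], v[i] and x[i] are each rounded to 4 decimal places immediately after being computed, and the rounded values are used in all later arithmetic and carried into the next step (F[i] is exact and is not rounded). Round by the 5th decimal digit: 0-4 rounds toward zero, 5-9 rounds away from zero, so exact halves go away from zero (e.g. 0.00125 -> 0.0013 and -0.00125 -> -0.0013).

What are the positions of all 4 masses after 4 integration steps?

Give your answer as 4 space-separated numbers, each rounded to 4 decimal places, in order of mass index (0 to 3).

Step 0: x=[5.0000 11.0000 16.0000 21.0000] v=[0.0000 0.0000 0.0000 2.0000]
Step 1: x=[5.1250 10.8750 16.0000 21.5000] v=[0.5000 -0.5000 0.0000 2.0000]
Step 2: x=[5.3281 10.6719 16.0469 21.9375] v=[0.8125 -0.8125 0.1875 1.7500]
Step 3: x=[5.5332 10.4727 16.1582 22.2637] v=[0.8204 -0.7969 0.4453 1.3047]
Step 4: x=[5.6641 10.3667 16.3220 22.4517] v=[0.5236 -0.4239 0.6553 0.7520]

Answer: 5.6641 10.3667 16.3220 22.4517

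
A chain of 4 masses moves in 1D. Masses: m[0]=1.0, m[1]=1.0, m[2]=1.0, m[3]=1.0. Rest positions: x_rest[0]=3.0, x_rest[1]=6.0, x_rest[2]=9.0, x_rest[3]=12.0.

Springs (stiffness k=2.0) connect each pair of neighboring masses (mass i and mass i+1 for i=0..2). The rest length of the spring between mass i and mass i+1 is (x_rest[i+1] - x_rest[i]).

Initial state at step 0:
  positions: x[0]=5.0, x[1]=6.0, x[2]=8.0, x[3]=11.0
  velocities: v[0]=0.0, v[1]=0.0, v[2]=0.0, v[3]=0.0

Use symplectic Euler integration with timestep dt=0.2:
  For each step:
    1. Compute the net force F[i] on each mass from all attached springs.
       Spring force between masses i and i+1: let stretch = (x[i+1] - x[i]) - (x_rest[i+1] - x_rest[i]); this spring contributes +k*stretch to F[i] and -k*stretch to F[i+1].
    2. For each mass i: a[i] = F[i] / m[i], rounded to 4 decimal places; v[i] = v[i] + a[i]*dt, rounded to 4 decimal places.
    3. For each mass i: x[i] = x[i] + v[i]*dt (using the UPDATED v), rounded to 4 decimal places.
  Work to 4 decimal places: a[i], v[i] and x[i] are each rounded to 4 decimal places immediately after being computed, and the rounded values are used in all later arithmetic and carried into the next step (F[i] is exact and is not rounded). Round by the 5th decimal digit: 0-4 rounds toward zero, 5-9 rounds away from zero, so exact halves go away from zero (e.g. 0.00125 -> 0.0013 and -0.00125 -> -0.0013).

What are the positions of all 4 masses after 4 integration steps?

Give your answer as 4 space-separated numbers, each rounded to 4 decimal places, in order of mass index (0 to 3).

Step 0: x=[5.0000 6.0000 8.0000 11.0000] v=[0.0000 0.0000 0.0000 0.0000]
Step 1: x=[4.8400 6.0800 8.0800 11.0000] v=[-0.8000 0.4000 0.4000 0.0000]
Step 2: x=[4.5392 6.2208 8.2336 11.0064] v=[-1.5040 0.7040 0.7680 0.0320]
Step 3: x=[4.1329 6.3881 8.4480 11.0310] v=[-2.0314 0.8365 1.0720 0.1229]
Step 4: x=[3.6670 6.5398 8.7042 11.0889] v=[-2.3293 0.7584 1.2812 0.2897]

Answer: 3.6670 6.5398 8.7042 11.0889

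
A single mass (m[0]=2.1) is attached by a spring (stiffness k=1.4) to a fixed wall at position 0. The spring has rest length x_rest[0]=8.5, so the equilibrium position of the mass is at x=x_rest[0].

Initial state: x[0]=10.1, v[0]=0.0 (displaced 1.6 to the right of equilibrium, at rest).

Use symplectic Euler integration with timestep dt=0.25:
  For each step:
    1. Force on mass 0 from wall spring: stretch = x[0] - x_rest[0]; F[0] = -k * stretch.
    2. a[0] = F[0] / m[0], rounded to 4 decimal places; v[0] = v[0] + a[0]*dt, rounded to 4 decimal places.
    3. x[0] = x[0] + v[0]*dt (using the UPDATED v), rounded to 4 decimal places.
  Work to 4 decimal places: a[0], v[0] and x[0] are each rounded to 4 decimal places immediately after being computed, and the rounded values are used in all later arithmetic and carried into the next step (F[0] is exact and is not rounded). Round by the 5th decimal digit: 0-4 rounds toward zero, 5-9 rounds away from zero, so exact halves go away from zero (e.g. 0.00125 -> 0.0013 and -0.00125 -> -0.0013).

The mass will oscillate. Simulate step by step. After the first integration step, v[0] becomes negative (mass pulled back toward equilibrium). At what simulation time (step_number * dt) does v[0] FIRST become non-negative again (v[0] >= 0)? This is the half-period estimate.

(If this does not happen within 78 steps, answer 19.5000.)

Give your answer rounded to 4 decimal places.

Step 0: x=[10.1000] v=[0.0000]
Step 1: x=[10.0333] v=[-0.2667]
Step 2: x=[9.9027] v=[-0.5223]
Step 3: x=[9.7137] v=[-0.7561]
Step 4: x=[9.4741] v=[-0.9584]
Step 5: x=[9.1939] v=[-1.1208]
Step 6: x=[8.8848] v=[-1.2365]
Step 7: x=[8.5597] v=[-1.3006]
Step 8: x=[8.2321] v=[-1.3106]
Step 9: x=[7.9156] v=[-1.2660]
Step 10: x=[7.6235] v=[-1.1686]
Step 11: x=[7.3679] v=[-1.0225]
Step 12: x=[7.1595] v=[-0.8338]
Step 13: x=[7.0069] v=[-0.6104]
Step 14: x=[6.9165] v=[-0.3616]
Step 15: x=[6.8921] v=[-0.0977]
Step 16: x=[6.9347] v=[0.1703]
First v>=0 after going negative at step 16, time=4.0000

Answer: 4.0000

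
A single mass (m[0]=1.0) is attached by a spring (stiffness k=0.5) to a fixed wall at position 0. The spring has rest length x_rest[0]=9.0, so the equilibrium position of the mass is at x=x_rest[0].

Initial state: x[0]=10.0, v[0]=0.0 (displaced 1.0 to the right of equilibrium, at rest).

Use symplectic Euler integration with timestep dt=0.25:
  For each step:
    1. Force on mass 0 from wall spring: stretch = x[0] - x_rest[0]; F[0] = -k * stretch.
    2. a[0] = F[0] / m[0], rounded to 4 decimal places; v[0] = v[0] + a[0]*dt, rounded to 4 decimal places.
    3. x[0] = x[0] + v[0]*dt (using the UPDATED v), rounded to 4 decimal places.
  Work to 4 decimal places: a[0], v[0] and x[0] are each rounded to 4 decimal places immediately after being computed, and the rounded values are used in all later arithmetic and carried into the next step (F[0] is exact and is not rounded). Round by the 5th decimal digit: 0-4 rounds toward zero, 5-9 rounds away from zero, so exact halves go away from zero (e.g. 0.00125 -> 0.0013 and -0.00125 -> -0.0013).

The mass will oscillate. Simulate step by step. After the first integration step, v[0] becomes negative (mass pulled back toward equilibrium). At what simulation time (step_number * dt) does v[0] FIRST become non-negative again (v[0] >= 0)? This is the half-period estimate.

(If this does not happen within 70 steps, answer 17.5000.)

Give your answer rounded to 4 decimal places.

Answer: 4.5000

Derivation:
Step 0: x=[10.0000] v=[0.0000]
Step 1: x=[9.9688] v=[-0.1250]
Step 2: x=[9.9073] v=[-0.2461]
Step 3: x=[9.8174] v=[-0.3595]
Step 4: x=[9.7020] v=[-0.4617]
Step 5: x=[9.5646] v=[-0.5495]
Step 6: x=[9.4096] v=[-0.6201]
Step 7: x=[9.2418] v=[-0.6713]
Step 8: x=[9.0664] v=[-0.7015]
Step 9: x=[8.8890] v=[-0.7098]
Step 10: x=[8.7150] v=[-0.6959]
Step 11: x=[8.5499] v=[-0.6603]
Step 12: x=[8.3989] v=[-0.6040]
Step 13: x=[8.2667] v=[-0.5289]
Step 14: x=[8.1574] v=[-0.4372]
Step 15: x=[8.0744] v=[-0.3319]
Step 16: x=[8.0204] v=[-0.2162]
Step 17: x=[7.9970] v=[-0.0938]
Step 18: x=[8.0049] v=[0.0316]
First v>=0 after going negative at step 18, time=4.5000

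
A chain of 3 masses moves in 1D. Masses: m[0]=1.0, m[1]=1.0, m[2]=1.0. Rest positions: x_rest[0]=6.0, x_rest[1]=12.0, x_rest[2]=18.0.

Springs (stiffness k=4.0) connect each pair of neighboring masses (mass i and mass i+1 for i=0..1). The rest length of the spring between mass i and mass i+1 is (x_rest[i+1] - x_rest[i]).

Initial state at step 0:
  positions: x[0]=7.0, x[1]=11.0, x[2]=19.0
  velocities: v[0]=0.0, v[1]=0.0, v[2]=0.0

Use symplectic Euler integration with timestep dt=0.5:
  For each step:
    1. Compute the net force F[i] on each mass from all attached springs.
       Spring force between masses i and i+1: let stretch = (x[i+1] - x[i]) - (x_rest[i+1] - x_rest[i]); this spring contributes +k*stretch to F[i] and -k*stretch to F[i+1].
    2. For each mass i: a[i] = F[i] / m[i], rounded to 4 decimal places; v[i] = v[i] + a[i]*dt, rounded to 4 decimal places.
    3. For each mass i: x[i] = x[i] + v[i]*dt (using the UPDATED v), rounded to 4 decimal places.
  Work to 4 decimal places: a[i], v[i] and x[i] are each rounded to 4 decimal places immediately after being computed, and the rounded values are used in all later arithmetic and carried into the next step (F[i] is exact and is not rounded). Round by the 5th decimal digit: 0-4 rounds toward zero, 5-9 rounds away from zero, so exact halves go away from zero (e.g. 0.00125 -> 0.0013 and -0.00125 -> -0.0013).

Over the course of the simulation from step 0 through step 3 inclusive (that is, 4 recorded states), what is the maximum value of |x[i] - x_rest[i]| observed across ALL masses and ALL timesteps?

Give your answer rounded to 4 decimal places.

Answer: 3.0000

Derivation:
Step 0: x=[7.0000 11.0000 19.0000] v=[0.0000 0.0000 0.0000]
Step 1: x=[5.0000 15.0000 17.0000] v=[-4.0000 8.0000 -4.0000]
Step 2: x=[7.0000 11.0000 19.0000] v=[4.0000 -8.0000 4.0000]
Step 3: x=[7.0000 11.0000 19.0000] v=[0.0000 0.0000 0.0000]
Max displacement = 3.0000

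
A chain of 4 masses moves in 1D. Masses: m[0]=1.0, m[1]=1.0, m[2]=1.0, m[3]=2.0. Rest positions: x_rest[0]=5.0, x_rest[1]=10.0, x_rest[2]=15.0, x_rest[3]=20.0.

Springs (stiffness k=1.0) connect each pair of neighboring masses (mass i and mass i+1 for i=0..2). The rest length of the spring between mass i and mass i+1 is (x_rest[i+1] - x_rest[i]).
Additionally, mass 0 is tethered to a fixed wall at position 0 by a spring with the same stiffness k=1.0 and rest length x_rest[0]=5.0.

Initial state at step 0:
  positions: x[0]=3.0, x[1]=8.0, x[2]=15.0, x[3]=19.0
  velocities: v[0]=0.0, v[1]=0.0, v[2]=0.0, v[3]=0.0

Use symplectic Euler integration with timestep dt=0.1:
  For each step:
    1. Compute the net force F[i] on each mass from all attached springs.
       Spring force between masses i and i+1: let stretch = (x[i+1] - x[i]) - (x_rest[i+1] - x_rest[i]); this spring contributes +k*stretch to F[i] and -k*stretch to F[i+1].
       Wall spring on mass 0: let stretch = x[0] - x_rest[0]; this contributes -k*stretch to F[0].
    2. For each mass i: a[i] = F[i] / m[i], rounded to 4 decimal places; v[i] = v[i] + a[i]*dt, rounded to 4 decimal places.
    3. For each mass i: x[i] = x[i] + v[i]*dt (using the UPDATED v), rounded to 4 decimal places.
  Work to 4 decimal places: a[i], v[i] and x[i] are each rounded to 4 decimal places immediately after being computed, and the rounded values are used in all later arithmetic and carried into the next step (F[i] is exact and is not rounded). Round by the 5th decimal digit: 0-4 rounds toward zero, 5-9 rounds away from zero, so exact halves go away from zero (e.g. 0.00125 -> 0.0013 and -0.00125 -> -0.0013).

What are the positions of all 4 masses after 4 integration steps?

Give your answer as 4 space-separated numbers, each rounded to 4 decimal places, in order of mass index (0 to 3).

Answer: 3.1970 8.1926 14.7127 19.0474

Derivation:
Step 0: x=[3.0000 8.0000 15.0000 19.0000] v=[0.0000 0.0000 0.0000 0.0000]
Step 1: x=[3.0200 8.0200 14.9700 19.0050] v=[0.2000 0.2000 -0.3000 0.0500]
Step 2: x=[3.0598 8.0595 14.9109 19.0148] v=[0.3980 0.3950 -0.5915 0.0983]
Step 3: x=[3.1190 8.1175 14.8243 19.0291] v=[0.5920 0.5802 -0.8663 0.1431]
Step 4: x=[3.1970 8.1926 14.7127 19.0474] v=[0.7800 0.7510 -1.1165 0.1829]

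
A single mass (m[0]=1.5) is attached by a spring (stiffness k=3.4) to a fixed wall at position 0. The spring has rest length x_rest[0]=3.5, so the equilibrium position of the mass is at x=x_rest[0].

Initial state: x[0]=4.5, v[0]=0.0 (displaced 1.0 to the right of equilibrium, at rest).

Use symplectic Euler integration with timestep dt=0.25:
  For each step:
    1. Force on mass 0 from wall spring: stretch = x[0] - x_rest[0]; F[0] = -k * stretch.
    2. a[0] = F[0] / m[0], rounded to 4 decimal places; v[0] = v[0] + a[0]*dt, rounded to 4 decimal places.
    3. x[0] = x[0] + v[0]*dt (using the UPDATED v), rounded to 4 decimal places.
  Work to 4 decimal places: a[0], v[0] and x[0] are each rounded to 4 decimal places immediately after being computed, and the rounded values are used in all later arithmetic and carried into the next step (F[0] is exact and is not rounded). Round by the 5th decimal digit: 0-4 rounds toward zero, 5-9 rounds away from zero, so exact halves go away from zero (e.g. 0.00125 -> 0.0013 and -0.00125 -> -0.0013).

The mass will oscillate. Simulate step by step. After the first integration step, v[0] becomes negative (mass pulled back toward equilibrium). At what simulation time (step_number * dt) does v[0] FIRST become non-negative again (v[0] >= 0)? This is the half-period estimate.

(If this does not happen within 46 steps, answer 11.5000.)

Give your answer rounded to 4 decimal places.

Answer: 2.2500

Derivation:
Step 0: x=[4.5000] v=[0.0000]
Step 1: x=[4.3583] v=[-0.5667]
Step 2: x=[4.0950] v=[-1.0531]
Step 3: x=[3.7474] v=[-1.3903]
Step 4: x=[3.3648] v=[-1.5305]
Step 5: x=[3.0013] v=[-1.4539]
Step 6: x=[2.7085] v=[-1.1713]
Step 7: x=[2.5278] v=[-0.7228]
Step 8: x=[2.4848] v=[-0.1719]
Step 9: x=[2.5857] v=[0.4034]
First v>=0 after going negative at step 9, time=2.2500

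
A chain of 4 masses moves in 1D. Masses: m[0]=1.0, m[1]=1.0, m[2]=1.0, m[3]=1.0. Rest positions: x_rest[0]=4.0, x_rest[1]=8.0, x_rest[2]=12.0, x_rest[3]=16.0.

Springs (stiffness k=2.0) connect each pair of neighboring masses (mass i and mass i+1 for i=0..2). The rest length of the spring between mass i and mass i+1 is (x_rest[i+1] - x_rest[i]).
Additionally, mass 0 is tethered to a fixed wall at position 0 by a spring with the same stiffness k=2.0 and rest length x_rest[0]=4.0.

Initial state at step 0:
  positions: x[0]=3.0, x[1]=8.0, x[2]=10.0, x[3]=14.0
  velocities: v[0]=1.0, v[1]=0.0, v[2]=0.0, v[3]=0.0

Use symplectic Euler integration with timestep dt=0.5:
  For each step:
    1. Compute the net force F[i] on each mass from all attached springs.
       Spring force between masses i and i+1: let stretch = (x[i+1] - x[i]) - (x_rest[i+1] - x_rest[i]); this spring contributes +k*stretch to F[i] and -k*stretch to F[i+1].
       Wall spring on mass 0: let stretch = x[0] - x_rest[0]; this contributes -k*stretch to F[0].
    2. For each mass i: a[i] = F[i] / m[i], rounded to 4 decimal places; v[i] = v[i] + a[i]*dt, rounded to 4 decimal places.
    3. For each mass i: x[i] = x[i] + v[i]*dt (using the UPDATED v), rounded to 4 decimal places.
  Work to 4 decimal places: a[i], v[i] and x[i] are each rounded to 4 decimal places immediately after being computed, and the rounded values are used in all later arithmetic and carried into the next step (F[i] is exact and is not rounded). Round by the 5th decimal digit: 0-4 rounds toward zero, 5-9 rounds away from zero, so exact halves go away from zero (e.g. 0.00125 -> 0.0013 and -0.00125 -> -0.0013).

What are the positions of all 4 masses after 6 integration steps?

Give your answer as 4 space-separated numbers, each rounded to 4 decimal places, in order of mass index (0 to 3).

Answer: 4.6094 6.9063 13.2501 16.2344

Derivation:
Step 0: x=[3.0000 8.0000 10.0000 14.0000] v=[1.0000 0.0000 0.0000 0.0000]
Step 1: x=[4.5000 6.5000 11.0000 14.0000] v=[3.0000 -3.0000 2.0000 0.0000]
Step 2: x=[4.7500 6.2500 11.2500 14.5000] v=[0.5000 -0.5000 0.5000 1.0000]
Step 3: x=[3.3750 7.7500 10.6250 15.3750] v=[-2.7500 3.0000 -1.2500 1.7500]
Step 4: x=[2.5000 8.5000 10.9375 15.8750] v=[-1.7500 1.5000 0.6250 1.0000]
Step 5: x=[3.3750 7.4688 12.5000 15.9063] v=[1.7500 -2.0625 3.1250 0.0625]
Step 6: x=[4.6094 6.9063 13.2501 16.2344] v=[2.4688 -1.1251 1.5001 0.6562]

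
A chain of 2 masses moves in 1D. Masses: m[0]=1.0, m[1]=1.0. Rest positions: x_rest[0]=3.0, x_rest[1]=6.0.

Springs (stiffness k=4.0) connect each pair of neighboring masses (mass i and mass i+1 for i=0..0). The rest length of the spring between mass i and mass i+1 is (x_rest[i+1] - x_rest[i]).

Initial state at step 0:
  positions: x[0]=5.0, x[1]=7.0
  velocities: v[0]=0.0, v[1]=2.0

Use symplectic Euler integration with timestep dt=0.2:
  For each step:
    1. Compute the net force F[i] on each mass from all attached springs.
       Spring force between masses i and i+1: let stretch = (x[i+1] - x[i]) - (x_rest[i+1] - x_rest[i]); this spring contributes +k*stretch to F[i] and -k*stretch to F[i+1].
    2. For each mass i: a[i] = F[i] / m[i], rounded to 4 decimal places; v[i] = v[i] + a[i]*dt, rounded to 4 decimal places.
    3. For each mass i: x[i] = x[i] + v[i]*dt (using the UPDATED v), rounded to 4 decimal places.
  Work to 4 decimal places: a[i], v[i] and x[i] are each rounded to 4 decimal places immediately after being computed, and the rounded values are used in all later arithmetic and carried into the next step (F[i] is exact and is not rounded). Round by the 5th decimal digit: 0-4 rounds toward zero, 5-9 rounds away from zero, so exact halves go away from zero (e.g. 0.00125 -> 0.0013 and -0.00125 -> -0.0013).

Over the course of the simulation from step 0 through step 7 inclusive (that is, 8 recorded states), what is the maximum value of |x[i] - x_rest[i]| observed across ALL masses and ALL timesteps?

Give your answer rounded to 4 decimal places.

Step 0: x=[5.0000 7.0000] v=[0.0000 2.0000]
Step 1: x=[4.8400 7.5600] v=[-0.8000 2.8000]
Step 2: x=[4.6352 8.1648] v=[-1.0240 3.0240]
Step 3: x=[4.5151 8.6849] v=[-0.6003 2.6003]
Step 4: x=[4.5822 9.0178] v=[0.3355 1.6645]
Step 5: x=[4.8790 9.1210] v=[1.4840 0.5160]
Step 6: x=[5.3745 9.0255] v=[2.4776 -0.4776]
Step 7: x=[5.9742 8.8258] v=[2.9984 -0.9984]
Max displacement = 3.1210

Answer: 3.1210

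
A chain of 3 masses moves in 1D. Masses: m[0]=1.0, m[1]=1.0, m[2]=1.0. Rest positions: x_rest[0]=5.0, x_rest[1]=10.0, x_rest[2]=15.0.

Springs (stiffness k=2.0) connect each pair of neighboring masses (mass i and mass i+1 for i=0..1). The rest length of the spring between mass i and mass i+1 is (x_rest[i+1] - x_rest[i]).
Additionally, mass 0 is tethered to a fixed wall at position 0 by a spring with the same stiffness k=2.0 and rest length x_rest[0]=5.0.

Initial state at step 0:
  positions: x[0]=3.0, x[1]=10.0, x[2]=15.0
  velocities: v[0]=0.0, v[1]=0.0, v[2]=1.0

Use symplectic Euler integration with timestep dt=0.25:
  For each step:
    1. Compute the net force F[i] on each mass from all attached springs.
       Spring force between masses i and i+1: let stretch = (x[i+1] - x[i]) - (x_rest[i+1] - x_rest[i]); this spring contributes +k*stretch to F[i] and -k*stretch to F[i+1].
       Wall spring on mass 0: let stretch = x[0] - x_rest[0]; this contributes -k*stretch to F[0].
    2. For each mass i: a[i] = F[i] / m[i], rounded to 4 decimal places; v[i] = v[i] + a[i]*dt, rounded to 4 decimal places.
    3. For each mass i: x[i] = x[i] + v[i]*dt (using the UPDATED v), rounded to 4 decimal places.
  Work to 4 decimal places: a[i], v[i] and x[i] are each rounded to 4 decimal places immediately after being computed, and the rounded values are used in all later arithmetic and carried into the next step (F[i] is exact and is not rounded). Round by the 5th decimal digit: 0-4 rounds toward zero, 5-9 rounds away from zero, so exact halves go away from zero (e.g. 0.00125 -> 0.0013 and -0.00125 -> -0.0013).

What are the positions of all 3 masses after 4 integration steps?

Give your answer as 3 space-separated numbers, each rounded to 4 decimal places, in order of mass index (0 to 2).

Step 0: x=[3.0000 10.0000 15.0000] v=[0.0000 0.0000 1.0000]
Step 1: x=[3.5000 9.7500 15.2500] v=[2.0000 -1.0000 1.0000]
Step 2: x=[4.3438 9.4063 15.4375] v=[3.3750 -1.3750 0.7500]
Step 3: x=[5.2774 9.1836 15.4961] v=[3.7344 -0.8907 0.2344]
Step 4: x=[6.0396 9.2617 15.3906] v=[3.0488 0.3125 -0.4219]

Answer: 6.0396 9.2617 15.3906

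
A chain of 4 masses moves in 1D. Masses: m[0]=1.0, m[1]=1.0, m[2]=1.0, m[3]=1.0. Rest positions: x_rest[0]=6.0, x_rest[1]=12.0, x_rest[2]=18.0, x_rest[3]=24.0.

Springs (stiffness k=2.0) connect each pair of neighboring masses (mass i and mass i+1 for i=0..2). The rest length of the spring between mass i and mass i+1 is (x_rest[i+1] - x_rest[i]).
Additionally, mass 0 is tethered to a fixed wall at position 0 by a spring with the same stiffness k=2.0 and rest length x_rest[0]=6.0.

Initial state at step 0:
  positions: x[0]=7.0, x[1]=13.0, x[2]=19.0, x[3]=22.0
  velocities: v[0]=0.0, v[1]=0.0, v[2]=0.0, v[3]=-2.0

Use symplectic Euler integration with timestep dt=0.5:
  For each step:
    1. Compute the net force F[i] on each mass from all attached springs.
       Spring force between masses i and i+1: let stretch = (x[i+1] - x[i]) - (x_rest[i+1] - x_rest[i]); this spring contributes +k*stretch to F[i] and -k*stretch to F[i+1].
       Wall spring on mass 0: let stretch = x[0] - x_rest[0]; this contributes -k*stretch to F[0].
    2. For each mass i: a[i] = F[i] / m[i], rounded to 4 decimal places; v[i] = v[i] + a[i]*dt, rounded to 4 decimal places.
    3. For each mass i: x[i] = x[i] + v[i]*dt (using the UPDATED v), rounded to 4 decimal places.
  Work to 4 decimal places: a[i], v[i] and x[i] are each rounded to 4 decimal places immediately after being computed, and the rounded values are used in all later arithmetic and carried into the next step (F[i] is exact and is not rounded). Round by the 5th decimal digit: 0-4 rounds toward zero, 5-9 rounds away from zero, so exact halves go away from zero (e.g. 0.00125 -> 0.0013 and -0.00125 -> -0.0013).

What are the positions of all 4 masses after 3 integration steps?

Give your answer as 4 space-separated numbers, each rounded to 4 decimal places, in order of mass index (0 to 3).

Step 0: x=[7.0000 13.0000 19.0000 22.0000] v=[0.0000 0.0000 0.0000 -2.0000]
Step 1: x=[6.5000 13.0000 17.5000 22.5000] v=[-1.0000 0.0000 -3.0000 1.0000]
Step 2: x=[6.0000 12.0000 16.2500 23.5000] v=[-1.0000 -2.0000 -2.5000 2.0000]
Step 3: x=[5.5000 10.1250 16.5000 23.8750] v=[-1.0000 -3.7500 0.5000 0.7500]

Answer: 5.5000 10.1250 16.5000 23.8750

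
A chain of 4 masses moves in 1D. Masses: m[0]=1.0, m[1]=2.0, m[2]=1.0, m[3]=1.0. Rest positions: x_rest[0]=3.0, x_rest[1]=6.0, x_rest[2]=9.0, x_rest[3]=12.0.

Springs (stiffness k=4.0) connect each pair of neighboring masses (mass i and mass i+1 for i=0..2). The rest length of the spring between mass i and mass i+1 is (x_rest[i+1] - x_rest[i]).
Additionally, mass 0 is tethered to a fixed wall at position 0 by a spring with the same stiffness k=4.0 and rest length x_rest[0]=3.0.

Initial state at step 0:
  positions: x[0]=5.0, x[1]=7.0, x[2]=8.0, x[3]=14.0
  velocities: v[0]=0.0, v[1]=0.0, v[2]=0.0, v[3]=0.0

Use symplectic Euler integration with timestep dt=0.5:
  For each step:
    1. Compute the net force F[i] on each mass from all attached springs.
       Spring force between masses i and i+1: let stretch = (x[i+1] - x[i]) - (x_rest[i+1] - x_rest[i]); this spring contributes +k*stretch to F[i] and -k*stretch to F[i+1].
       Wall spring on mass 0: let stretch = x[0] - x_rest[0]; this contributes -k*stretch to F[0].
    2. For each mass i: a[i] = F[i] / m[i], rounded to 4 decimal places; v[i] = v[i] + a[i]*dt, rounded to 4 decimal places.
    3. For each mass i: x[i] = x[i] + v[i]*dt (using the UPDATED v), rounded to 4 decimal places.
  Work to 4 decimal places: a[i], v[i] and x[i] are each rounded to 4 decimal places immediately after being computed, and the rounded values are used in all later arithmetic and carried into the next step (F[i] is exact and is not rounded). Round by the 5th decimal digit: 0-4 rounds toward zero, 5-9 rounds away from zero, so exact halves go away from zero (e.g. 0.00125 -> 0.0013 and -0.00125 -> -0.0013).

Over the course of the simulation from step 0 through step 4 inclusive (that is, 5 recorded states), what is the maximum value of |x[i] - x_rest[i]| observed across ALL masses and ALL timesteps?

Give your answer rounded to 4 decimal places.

Step 0: x=[5.0000 7.0000 8.0000 14.0000] v=[0.0000 0.0000 0.0000 0.0000]
Step 1: x=[2.0000 6.5000 13.0000 11.0000] v=[-6.0000 -1.0000 10.0000 -6.0000]
Step 2: x=[1.5000 7.0000 9.5000 13.0000] v=[-1.0000 1.0000 -7.0000 4.0000]
Step 3: x=[5.0000 6.0000 7.0000 14.5000] v=[7.0000 -2.0000 -5.0000 3.0000]
Step 4: x=[4.5000 5.0000 11.0000 11.5000] v=[-1.0000 -2.0000 8.0000 -6.0000]
Max displacement = 4.0000

Answer: 4.0000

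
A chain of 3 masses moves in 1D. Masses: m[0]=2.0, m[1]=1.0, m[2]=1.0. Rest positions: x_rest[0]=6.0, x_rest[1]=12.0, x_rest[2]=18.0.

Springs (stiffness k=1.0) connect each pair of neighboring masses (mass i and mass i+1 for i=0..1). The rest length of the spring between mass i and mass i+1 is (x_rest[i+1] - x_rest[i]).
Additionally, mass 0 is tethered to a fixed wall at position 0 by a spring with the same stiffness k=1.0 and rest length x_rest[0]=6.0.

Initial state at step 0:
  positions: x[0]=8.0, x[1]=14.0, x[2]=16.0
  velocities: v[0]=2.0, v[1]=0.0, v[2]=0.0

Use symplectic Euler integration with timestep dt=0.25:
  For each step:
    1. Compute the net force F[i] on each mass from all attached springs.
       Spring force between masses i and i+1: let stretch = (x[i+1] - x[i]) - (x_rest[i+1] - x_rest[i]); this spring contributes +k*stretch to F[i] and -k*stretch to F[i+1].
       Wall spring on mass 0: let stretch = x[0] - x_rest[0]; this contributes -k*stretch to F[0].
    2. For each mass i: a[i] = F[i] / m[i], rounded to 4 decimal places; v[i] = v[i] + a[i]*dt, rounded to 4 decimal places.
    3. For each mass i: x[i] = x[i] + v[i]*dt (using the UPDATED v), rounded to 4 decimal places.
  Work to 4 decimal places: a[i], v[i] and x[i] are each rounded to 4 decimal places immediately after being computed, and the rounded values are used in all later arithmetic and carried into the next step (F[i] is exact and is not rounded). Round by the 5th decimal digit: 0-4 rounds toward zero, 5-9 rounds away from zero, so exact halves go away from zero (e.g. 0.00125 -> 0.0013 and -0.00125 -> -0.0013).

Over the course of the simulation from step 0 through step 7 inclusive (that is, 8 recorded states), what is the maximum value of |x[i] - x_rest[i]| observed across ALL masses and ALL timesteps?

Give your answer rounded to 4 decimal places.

Step 0: x=[8.0000 14.0000 16.0000] v=[2.0000 0.0000 0.0000]
Step 1: x=[8.4375 13.7500 16.2500] v=[1.7500 -1.0000 1.0000]
Step 2: x=[8.7774 13.3242 16.7188] v=[1.3594 -1.7031 1.8750]
Step 3: x=[8.9851 12.8264 17.3504] v=[0.8306 -1.9912 2.5264]
Step 4: x=[9.0320 12.3713 18.0743] v=[0.1876 -1.8205 2.8954]
Step 5: x=[8.9010 12.0639 18.8167] v=[-0.5240 -1.2296 2.9697]
Step 6: x=[8.5907 11.9809 19.5121] v=[-1.2413 -0.3321 2.7815]
Step 7: x=[8.1179 12.1567 20.1118] v=[-1.8914 0.7032 2.3987]
Max displacement = 3.0320

Answer: 3.0320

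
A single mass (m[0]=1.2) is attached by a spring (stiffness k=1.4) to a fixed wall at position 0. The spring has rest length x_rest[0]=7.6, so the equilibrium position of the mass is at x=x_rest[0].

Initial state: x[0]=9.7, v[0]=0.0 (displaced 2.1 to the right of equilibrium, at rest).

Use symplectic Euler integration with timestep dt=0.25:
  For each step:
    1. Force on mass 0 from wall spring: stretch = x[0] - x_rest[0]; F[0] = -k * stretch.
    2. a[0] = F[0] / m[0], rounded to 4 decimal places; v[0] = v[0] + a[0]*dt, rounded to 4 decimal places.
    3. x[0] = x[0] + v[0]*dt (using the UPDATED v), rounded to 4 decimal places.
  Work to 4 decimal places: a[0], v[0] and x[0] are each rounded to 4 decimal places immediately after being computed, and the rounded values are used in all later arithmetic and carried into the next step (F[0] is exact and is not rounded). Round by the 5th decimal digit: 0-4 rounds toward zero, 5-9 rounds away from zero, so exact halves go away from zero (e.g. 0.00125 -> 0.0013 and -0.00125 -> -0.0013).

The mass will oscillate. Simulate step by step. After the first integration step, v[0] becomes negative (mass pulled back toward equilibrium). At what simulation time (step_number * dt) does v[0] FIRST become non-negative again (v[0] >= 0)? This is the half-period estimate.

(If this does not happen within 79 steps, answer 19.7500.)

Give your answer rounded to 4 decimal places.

Step 0: x=[9.7000] v=[0.0000]
Step 1: x=[9.5469] v=[-0.6125]
Step 2: x=[9.2518] v=[-1.1804]
Step 3: x=[8.8363] v=[-1.6622]
Step 4: x=[8.3306] v=[-2.0228]
Step 5: x=[7.7716] v=[-2.2359]
Step 6: x=[7.2001] v=[-2.2860]
Step 7: x=[6.6578] v=[-2.1694]
Step 8: x=[6.1842] v=[-1.8946]
Step 9: x=[5.8138] v=[-1.4817]
Step 10: x=[5.5736] v=[-0.9607]
Step 11: x=[5.4812] v=[-0.3697]
Step 12: x=[5.5433] v=[0.2483]
First v>=0 after going negative at step 12, time=3.0000

Answer: 3.0000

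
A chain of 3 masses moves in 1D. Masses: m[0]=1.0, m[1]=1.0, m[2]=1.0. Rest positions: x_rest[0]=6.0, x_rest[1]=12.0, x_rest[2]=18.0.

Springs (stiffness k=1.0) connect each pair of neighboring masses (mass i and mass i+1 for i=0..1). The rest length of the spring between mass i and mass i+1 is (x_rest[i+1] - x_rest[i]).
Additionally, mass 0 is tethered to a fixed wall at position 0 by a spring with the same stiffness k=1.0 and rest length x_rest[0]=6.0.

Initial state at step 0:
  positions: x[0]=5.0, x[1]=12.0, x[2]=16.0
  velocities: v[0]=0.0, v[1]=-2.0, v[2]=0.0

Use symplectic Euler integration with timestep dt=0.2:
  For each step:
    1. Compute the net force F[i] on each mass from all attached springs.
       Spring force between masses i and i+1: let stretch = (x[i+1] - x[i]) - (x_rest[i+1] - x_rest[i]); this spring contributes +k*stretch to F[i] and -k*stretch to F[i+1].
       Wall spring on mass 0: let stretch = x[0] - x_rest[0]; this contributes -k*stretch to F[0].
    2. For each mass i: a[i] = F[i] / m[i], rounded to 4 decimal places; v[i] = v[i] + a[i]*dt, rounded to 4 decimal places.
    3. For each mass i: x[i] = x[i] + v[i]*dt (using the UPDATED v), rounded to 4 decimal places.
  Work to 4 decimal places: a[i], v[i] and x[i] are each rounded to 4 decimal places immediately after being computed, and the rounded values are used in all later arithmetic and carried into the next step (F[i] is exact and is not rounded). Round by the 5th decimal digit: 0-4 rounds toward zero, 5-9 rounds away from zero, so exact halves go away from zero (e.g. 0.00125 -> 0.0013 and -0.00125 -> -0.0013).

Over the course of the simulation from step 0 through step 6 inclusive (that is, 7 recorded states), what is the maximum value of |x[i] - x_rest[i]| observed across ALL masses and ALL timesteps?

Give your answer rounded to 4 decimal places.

Answer: 3.0387

Derivation:
Step 0: x=[5.0000 12.0000 16.0000] v=[0.0000 -2.0000 0.0000]
Step 1: x=[5.0800 11.4800 16.0800] v=[0.4000 -2.6000 0.4000]
Step 2: x=[5.2128 10.8880 16.2160] v=[0.6640 -2.9600 0.6800]
Step 3: x=[5.3641 10.2821 16.3789] v=[0.7565 -3.0294 0.8144]
Step 4: x=[5.4976 9.7234 16.5379] v=[0.6673 -2.7936 0.7950]
Step 5: x=[5.5802 9.2682 16.6643] v=[0.4129 -2.2759 0.6321]
Step 6: x=[5.5871 8.9613 16.7349] v=[0.0345 -1.5343 0.3529]
Max displacement = 3.0387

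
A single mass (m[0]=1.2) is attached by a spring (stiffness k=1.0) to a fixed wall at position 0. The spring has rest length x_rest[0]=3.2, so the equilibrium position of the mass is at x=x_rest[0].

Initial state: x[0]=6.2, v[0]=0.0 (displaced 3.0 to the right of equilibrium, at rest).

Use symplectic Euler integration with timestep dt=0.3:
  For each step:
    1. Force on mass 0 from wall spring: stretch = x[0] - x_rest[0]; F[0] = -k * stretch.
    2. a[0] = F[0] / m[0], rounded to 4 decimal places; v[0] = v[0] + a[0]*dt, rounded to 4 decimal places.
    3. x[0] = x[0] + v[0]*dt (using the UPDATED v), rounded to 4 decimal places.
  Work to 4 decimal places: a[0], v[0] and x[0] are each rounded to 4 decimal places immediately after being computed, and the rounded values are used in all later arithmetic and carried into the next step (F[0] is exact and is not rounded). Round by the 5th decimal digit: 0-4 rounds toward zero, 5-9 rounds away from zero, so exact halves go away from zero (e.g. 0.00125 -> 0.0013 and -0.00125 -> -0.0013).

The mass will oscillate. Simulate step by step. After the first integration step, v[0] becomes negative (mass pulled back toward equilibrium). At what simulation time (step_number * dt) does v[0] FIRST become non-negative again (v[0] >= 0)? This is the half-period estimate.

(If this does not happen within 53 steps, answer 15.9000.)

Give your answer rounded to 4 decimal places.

Answer: 3.6000

Derivation:
Step 0: x=[6.2000] v=[0.0000]
Step 1: x=[5.9750] v=[-0.7500]
Step 2: x=[5.5419] v=[-1.4438]
Step 3: x=[4.9331] v=[-2.0293]
Step 4: x=[4.1943] v=[-2.4626]
Step 5: x=[3.3809] v=[-2.7112]
Step 6: x=[2.5540] v=[-2.7564]
Step 7: x=[1.7755] v=[-2.5949]
Step 8: x=[1.1039] v=[-2.2388]
Step 9: x=[0.5895] v=[-1.7148]
Step 10: x=[0.2708] v=[-1.0622]
Step 11: x=[0.1718] v=[-0.3299]
Step 12: x=[0.3000] v=[0.4272]
First v>=0 after going negative at step 12, time=3.6000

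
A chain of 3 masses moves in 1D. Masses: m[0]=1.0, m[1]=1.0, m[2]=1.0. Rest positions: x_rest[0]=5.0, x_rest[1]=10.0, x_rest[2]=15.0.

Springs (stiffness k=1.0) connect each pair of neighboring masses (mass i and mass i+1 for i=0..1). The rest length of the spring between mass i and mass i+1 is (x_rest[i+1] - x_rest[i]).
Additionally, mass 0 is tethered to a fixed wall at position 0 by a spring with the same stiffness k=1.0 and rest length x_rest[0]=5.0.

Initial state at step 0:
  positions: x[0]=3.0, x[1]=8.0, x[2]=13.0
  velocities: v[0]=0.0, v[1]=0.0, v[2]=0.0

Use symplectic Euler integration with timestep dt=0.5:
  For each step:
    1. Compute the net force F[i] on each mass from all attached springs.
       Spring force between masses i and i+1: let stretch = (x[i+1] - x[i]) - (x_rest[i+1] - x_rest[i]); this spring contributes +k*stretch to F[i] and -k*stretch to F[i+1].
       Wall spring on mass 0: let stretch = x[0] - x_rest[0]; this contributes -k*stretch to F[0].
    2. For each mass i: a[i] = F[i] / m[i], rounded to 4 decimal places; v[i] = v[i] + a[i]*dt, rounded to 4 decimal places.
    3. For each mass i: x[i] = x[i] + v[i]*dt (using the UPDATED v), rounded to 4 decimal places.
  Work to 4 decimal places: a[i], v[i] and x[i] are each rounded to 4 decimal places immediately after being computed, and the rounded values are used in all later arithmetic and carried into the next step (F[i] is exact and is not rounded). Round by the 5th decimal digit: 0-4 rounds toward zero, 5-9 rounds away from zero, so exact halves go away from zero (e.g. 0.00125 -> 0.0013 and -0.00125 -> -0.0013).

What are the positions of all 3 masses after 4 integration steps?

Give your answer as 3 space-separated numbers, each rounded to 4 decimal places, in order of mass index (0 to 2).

Answer: 5.2344 9.1094 13.1798

Derivation:
Step 0: x=[3.0000 8.0000 13.0000] v=[0.0000 0.0000 0.0000]
Step 1: x=[3.5000 8.0000 13.0000] v=[1.0000 0.0000 0.0000]
Step 2: x=[4.2500 8.1250 13.0000] v=[1.5000 0.2500 0.0000]
Step 3: x=[4.9063 8.5000 13.0313] v=[1.3125 0.7500 0.0625]
Step 4: x=[5.2344 9.1094 13.1798] v=[0.6562 1.2188 0.2969]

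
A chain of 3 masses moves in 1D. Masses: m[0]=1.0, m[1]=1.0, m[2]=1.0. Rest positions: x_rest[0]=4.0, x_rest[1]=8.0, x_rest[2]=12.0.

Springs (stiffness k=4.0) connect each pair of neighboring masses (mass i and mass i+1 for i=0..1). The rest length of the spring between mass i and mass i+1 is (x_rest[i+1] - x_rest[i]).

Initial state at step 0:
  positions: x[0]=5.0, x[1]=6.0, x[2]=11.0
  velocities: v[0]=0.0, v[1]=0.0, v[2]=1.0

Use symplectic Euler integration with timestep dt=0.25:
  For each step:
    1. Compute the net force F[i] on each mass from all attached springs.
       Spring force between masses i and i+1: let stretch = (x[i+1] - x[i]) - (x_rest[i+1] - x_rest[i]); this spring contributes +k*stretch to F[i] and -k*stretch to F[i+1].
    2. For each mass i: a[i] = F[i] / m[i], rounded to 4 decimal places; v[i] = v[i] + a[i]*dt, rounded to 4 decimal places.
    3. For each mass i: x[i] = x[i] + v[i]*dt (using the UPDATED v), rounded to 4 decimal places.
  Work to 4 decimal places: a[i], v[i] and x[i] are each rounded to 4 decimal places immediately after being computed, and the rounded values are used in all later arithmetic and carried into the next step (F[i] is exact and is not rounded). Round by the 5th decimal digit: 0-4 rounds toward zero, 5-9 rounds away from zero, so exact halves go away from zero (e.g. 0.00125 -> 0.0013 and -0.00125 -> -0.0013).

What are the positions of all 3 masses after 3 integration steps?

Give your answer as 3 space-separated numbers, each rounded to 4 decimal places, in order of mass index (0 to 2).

Step 0: x=[5.0000 6.0000 11.0000] v=[0.0000 0.0000 1.0000]
Step 1: x=[4.2500 7.0000 11.0000] v=[-3.0000 4.0000 0.0000]
Step 2: x=[3.1875 8.3125 11.0000] v=[-4.2500 5.2500 0.0000]
Step 3: x=[2.4063 9.0156 11.3281] v=[-3.1250 2.8125 1.3125]

Answer: 2.4063 9.0156 11.3281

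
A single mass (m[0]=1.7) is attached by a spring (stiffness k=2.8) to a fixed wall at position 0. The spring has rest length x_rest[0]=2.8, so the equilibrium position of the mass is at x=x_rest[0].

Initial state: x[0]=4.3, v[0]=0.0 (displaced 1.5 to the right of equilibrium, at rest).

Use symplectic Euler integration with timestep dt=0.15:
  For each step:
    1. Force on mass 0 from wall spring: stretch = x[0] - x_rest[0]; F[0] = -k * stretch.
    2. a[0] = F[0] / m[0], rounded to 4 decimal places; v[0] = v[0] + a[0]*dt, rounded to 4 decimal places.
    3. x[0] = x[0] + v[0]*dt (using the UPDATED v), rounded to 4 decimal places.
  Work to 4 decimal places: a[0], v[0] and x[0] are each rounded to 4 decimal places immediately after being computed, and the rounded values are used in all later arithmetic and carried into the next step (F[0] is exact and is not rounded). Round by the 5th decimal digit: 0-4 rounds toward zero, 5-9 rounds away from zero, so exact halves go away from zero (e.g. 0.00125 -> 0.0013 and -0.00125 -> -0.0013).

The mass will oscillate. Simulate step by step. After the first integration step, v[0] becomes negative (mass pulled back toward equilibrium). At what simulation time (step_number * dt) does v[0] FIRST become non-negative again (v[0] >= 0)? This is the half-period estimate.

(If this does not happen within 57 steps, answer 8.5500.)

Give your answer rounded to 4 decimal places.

Answer: 2.5500

Derivation:
Step 0: x=[4.3000] v=[0.0000]
Step 1: x=[4.2444] v=[-0.3706]
Step 2: x=[4.1353] v=[-0.7275]
Step 3: x=[3.9767] v=[-1.0574]
Step 4: x=[3.7745] v=[-1.3481]
Step 5: x=[3.5362] v=[-1.5889]
Step 6: x=[3.2706] v=[-1.7708]
Step 7: x=[2.9875] v=[-1.8871]
Step 8: x=[2.6975] v=[-1.9334]
Step 9: x=[2.4113] v=[-1.9081]
Step 10: x=[2.1395] v=[-1.8121]
Step 11: x=[1.8922] v=[-1.6489]
Step 12: x=[1.6785] v=[-1.4246]
Step 13: x=[1.5064] v=[-1.1475]
Step 14: x=[1.3822] v=[-0.8279]
Step 15: x=[1.3106] v=[-0.4776]
Step 16: x=[1.2942] v=[-0.1096]
Step 17: x=[1.3336] v=[0.2624]
First v>=0 after going negative at step 17, time=2.5500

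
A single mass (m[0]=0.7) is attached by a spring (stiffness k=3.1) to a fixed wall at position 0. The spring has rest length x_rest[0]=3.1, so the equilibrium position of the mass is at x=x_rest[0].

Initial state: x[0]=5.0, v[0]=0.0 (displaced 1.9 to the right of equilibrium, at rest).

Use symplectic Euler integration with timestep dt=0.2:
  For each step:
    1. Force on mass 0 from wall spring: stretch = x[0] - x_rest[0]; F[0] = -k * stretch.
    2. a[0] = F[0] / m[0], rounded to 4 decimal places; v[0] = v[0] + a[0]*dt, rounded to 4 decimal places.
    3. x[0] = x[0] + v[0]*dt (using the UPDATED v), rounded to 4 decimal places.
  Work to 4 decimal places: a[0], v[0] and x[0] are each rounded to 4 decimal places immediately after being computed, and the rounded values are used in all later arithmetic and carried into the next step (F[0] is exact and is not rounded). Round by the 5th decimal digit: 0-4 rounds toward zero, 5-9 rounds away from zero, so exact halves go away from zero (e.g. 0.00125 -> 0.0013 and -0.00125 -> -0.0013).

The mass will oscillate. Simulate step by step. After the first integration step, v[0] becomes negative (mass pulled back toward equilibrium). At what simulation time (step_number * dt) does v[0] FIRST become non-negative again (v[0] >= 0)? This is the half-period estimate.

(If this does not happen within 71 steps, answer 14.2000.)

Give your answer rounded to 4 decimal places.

Step 0: x=[5.0000] v=[0.0000]
Step 1: x=[4.6634] v=[-1.6829]
Step 2: x=[4.0499] v=[-3.0676]
Step 3: x=[3.2681] v=[-3.9089]
Step 4: x=[2.4565] v=[-4.0578]
Step 5: x=[1.7589] v=[-3.4878]
Step 6: x=[1.2989] v=[-2.3000]
Step 7: x=[1.1580] v=[-0.7047]
Step 8: x=[1.3611] v=[1.0154]
First v>=0 after going negative at step 8, time=1.6000

Answer: 1.6000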